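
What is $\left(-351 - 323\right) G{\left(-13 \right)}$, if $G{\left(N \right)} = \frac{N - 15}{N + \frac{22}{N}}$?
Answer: $- \frac{245336}{191} \approx -1284.5$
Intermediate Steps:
$G{\left(N \right)} = \frac{-15 + N}{N + \frac{22}{N}}$
$\left(-351 - 323\right) G{\left(-13 \right)} = \left(-351 - 323\right) \left(- \frac{13 \left(-15 - 13\right)}{22 + \left(-13\right)^{2}}\right) = - 674 \left(\left(-13\right) \frac{1}{22 + 169} \left(-28\right)\right) = - 674 \left(\left(-13\right) \frac{1}{191} \left(-28\right)\right) = \left(-674\right) \frac{364}{191} = - \frac{245336}{191}$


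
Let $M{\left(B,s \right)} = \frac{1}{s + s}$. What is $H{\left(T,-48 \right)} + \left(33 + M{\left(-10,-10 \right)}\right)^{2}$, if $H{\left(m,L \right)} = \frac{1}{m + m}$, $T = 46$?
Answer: $\frac{9988563}{9200} \approx 1085.7$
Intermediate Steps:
$H{\left(m,L \right)} = \frac{1}{2 m}$
$M{\left(B,s \right)} = \frac{1}{2 s}$
$H{\left(T,-48 \right)} + \left(33 + M{\left(-10,-10 \right)}\right)^{2} = \frac{1}{2 \cdot 46} + \left(33 + \frac{1}{2 \left(-10\right)}\right)^{2} = \frac{1}{2} \cdot \frac{1}{46} + \left(33 + \frac{1}{2} \left(- \frac{1}{10}\right)\right)^{2} = \frac{1}{92} + \left(33 - \frac{1}{20}\right)^{2} = \frac{1}{92} + \left(\frac{659}{20}\right)^{2} = \frac{1}{92} + \frac{434281}{400} = \frac{9988563}{9200}$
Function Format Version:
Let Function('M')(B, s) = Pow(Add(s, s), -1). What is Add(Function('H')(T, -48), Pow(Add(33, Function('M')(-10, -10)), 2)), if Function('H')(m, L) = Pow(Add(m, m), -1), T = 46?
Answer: Rational(9988563, 9200) ≈ 1085.7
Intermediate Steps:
Function('H')(m, L) = Mul(Rational(1, 2), Pow(m, -1)) (Function('H')(m, L) = Pow(Mul(2, m), -1) = Mul(Rational(1, 2), Pow(m, -1)))
Function('M')(B, s) = Mul(Rational(1, 2), Pow(s, -1)) (Function('M')(B, s) = Pow(Mul(2, s), -1) = Mul(Rational(1, 2), Pow(s, -1)))
Add(Function('H')(T, -48), Pow(Add(33, Function('M')(-10, -10)), 2)) = Add(Mul(Rational(1, 2), Pow(46, -1)), Pow(Add(33, Mul(Rational(1, 2), Pow(-10, -1))), 2)) = Add(Mul(Rational(1, 2), Rational(1, 46)), Pow(Add(33, Mul(Rational(1, 2), Rational(-1, 10))), 2)) = Add(Rational(1, 92), Pow(Add(33, Rational(-1, 20)), 2)) = Add(Rational(1, 92), Pow(Rational(659, 20), 2)) = Add(Rational(1, 92), Rational(434281, 400)) = Rational(9988563, 9200)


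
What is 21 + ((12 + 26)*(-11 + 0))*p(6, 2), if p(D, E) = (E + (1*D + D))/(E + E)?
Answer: -1442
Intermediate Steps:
p(D, E) = (E + 2*D)/(2*E) (p(D, E) = (E + (D + D))/((2*E)) = (E + 2*D)*(1/(2*E)) = (E + 2*D)/(2*E))
21 + ((12 + 26)*(-11 + 0))*p(6, 2) = 21 + ((12 + 26)*(-11 + 0))*((6 + (1/2)*2)/2) = 21 + (38*(-11))*((6 + 1)/2) = 21 - 209*7 = 21 - 418*7/2 = 21 - 1463 = -1442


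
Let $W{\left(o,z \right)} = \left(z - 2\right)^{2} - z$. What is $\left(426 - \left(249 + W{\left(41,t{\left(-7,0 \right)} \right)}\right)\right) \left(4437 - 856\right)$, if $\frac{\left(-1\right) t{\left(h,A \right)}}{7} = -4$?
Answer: $-1686651$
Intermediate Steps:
$t{\left(h,A \right)} = 28$ ($t{\left(h,A \right)} = \left(-7\right) \left(-4\right) = 28$)
$W{\left(o,z \right)} = \left(-2 + z\right)^{2} - z$
$\left(426 - \left(249 + W{\left(41,t{\left(-7,0 \right)} \right)}\right)\right) \left(4437 - 856\right) = \left(426 - \left(249 - 28 + \left(-2 + 28\right)^{2}\right)\right) \left(4437 - 856\right) = \left(426 - 897\right) 3581 = \left(-471\right) 3581 = -1686651$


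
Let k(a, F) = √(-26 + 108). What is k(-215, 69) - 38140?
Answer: -38140 + √82 ≈ -38131.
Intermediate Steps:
k(a, F) = √82
k(-215, 69) - 38140 = √82 - 38140 = -38140 + √82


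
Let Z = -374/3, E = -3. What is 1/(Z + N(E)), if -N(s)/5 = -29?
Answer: 3/61 ≈ 0.049180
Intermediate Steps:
Z = -374/3 (Z = -374*1/3 = -374/3 ≈ -124.67)
N(s) = 145 (N(s) = -5*(-29) = 145)
1/(Z + N(E)) = 1/(-374/3 + 145) = 1/(61/3) = 3/61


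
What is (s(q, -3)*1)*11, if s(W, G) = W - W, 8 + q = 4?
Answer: 0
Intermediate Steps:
q = -4 (q = -8 + 4 = -4)
s(W, G) = 0
(s(q, -3)*1)*11 = (0*1)*11 = 0*11 = 0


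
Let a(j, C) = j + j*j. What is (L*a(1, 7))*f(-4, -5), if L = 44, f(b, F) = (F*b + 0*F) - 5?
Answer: 1320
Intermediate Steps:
f(b, F) = -5 + F*b (f(b, F) = (F*b + 0) - 5 = F*b - 5 = -5 + F*b)
a(j, C) = j + j²
(L*a(1, 7))*f(-4, -5) = (44*(1*(1 + 1)))*(-5 - 5*(-4)) = (44*(1*2))*(-5 + 20) = (44*2)*15 = 88*15 = 1320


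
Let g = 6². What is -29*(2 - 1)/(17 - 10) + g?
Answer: 223/7 ≈ 31.857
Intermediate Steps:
g = 36
-29*(2 - 1)/(17 - 10) + g = -29*(2 - 1)/(17 - 10) + 36 = -29/7 + 36 = 223/7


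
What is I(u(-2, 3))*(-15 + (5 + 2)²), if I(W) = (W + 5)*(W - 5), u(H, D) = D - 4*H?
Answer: 3264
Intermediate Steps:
I(W) = (-5 + W)*(5 + W) (I(W) = (5 + W)*(-5 + W) = (-5 + W)*(5 + W))
I(u(-2, 3))*(-15 + (5 + 2)²) = (-25 + (3 - 4*(-2))²)*(-15 + (5 + 2)²) = (-25 + (3 + 8)²)*(-15 + 7²) = (-25 + 11²)*(-15 + 49) = (-25 + 121)*34 = 96*34 = 3264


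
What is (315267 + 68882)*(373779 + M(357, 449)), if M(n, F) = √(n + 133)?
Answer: 143586829071 + 2689043*√10 ≈ 1.4360e+11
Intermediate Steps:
M(n, F) = √(133 + n)
(315267 + 68882)*(373779 + M(357, 449)) = (315267 + 68882)*(373779 + √(133 + 357)) = 384149*(373779 + √490) = 384149*(373779 + 7*√10) = 143586829071 + 2689043*√10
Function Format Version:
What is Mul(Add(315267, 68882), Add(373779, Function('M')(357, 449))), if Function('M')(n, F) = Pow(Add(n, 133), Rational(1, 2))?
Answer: Add(143586829071, Mul(2689043, Pow(10, Rational(1, 2)))) ≈ 1.4360e+11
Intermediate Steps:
Function('M')(n, F) = Pow(Add(133, n), Rational(1, 2))
Mul(Add(315267, 68882), Add(373779, Function('M')(357, 449))) = Mul(Add(315267, 68882), Add(373779, Pow(Add(133, 357), Rational(1, 2)))) = Mul(384149, Add(373779, Pow(490, Rational(1, 2)))) = Mul(384149, Add(373779, Mul(7, Pow(10, Rational(1, 2))))) = Add(143586829071, Mul(2689043, Pow(10, Rational(1, 2))))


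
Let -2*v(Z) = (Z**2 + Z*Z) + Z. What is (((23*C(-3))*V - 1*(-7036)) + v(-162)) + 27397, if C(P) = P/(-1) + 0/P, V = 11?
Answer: 9029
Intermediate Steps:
v(Z) = -Z**2 - Z/2 (v(Z) = -((Z**2 + Z*Z) + Z)/2 = -((Z**2 + Z**2) + Z)/2 = -(2*Z**2 + Z)/2 = -(Z + 2*Z**2)/2 = -Z**2 - Z/2)
C(P) = -P (C(P) = P*(-1) + 0 = -P + 0 = -P)
(((23*C(-3))*V - 1*(-7036)) + v(-162)) + 27397 = (((23*(-1*(-3)))*11 - 1*(-7036)) - 1*(-162)*(1/2 - 162)) + 27397 = (((23*3)*11 + 7036) - 1*(-162)*(-323/2)) + 27397 = ((69*11 + 7036) - 26163) + 27397 = ((759 + 7036) - 26163) + 27397 = (7795 - 26163) + 27397 = -18368 + 27397 = 9029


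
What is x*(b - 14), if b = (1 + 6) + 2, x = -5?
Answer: 25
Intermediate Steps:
b = 9 (b = 7 + 2 = 9)
x*(b - 14) = -5*(9 - 14) = -5*(-5) = 25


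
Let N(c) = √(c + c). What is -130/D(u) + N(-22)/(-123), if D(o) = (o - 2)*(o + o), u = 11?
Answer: -65/99 - 2*I*√11/123 ≈ -0.65657 - 0.053929*I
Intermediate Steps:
D(o) = 2*o*(-2 + o) (D(o) = (-2 + o)*(2*o) = 2*o*(-2 + o))
N(c) = √2*√c (N(c) = √(2*c) = √2*√c)
-130/D(u) + N(-22)/(-123) = -130*1/(22*(-2 + 11)) + (√2*√(-22))/(-123) = -130/(2*11*9) + (√2*(I*√22))*(-1/123) = -130/198 + (2*I*√11)*(-1/123) = -130*1/198 - 2*I*√11/123 = -65/99 - 2*I*√11/123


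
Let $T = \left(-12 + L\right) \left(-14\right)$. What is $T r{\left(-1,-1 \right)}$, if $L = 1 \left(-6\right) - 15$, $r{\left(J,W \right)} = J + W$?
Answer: $-924$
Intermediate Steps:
$L = -21$ ($L = -6 - 15 = -21$)
$T = 462$ ($T = \left(-12 - 21\right) \left(-14\right) = \left(-33\right) \left(-14\right) = 462$)
$T r{\left(-1,-1 \right)} = 462 \left(-1 - 1\right) = 462 \left(-2\right) = -924$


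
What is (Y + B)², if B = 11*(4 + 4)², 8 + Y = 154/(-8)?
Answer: 7327849/16 ≈ 4.5799e+5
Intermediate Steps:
Y = -109/4 (Y = -8 + 154/(-8) = -8 + 154*(-⅛) = -8 - 77/4 = -109/4 ≈ -27.250)
B = 704 (B = 11*8² = 11*64 = 704)
(Y + B)² = (-109/4 + 704)² = (2707/4)² = 7327849/16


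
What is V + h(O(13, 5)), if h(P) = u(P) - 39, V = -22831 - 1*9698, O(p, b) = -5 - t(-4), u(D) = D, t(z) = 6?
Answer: -32579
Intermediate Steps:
O(p, b) = -11 (O(p, b) = -5 - 1*6 = -5 - 6 = -11)
V = -32529 (V = -22831 - 9698 = -32529)
h(P) = -39 + P (h(P) = P - 39 = -39 + P)
V + h(O(13, 5)) = -32529 + (-39 - 11) = -32529 - 50 = -32579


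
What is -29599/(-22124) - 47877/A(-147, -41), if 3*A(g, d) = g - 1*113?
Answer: 199086749/359515 ≈ 553.76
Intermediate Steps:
A(g, d) = -113/3 + g/3 (A(g, d) = (g - 1*113)/3 = (g - 113)/3 = (-113 + g)/3 = -113/3 + g/3)
-29599/(-22124) - 47877/A(-147, -41) = -29599/(-22124) - 47877/(-113/3 + (⅓)*(-147)) = -29599*(-1/22124) - 47877/(-113/3 - 49) = 29599/22124 - 47877/(-260/3) = 29599/22124 - 47877*(-3/260) = 29599/22124 + 143631/260 = 199086749/359515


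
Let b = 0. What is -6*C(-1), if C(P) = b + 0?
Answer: 0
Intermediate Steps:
C(P) = 0 (C(P) = 0 + 0 = 0)
-6*C(-1) = -6*0 = 0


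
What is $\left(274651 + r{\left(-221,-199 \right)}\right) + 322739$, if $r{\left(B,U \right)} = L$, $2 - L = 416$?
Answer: $596976$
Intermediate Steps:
$L = -414$ ($L = 2 - 416 = -414$)
$r{\left(B,U \right)} = -414$
$\left(274651 + r{\left(-221,-199 \right)}\right) + 322739 = \left(274651 - 414\right) + 322739 = 274237 + 322739 = 596976$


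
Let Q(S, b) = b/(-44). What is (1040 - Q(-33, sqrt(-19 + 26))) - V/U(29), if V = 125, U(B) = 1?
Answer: 915 + sqrt(7)/44 ≈ 915.06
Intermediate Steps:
Q(S, b) = -b/44 (Q(S, b) = b*(-1/44) = -b/44)
(1040 - Q(-33, sqrt(-19 + 26))) - V/U(29) = (1040 - (-1)*sqrt(-19 + 26)/44) - 125/1 = (1040 - (-1)*sqrt(7)/44) - 125 = (1040 + sqrt(7)/44) - 1*125 = (1040 + sqrt(7)/44) - 125 = 915 + sqrt(7)/44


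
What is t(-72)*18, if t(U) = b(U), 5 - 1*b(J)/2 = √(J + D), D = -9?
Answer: 180 - 324*I ≈ 180.0 - 324.0*I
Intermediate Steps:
b(J) = 10 - 2*√(-9 + J) (b(J) = 10 - 2*√(J - 9) = 10 - 2*√(-9 + J))
t(U) = 10 - 2*√(-9 + U)
t(-72)*18 = (10 - 2*√(-9 - 72))*18 = (10 - 18*I)*18 = 180 - 324*I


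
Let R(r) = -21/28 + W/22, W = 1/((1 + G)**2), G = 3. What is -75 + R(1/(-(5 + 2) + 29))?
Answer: -26663/352 ≈ -75.747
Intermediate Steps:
W = 1/16 (W = 1/((1 + 3)**2) = 1/(4**2) = 1/16 ≈ 0.062500)
R(r) = -263/352 (R(r) = -21/28 + (1/16)/22 = -21*1/28 + (1/16)*(1/22) = -3/4 + 1/352 = -263/352)
-75 + R(1/(-(5 + 2) + 29)) = -75 - 263/352 = -26663/352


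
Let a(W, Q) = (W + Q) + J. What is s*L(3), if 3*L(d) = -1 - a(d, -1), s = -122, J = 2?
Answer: 610/3 ≈ 203.33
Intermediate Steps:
a(W, Q) = 2 + Q + W (a(W, Q) = (W + Q) + 2 = (Q + W) + 2 = 2 + Q + W)
L(d) = -2/3 - d/3 (L(d) = (-1 - (2 - 1 + d))/3 = (-1 - (1 + d))/3 = (-1 + (-1 - d))/3 = (-2 - d)/3 = -2/3 - d/3)
s*L(3) = -122*(-2/3 - 1/3*3) = -122*(-2/3 - 1) = -122*(-5/3) = 610/3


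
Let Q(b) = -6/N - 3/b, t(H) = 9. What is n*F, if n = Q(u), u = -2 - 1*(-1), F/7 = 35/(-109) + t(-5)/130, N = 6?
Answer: -24983/7085 ≈ -3.5262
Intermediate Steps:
F = -24983/14170 (F = 7*(35/(-109) + 9/130) = 7*(35*(-1/109) + 9*(1/130)) = 7*(-35/109 + 9/130) = 7*(-3569/14170) = -24983/14170 ≈ -1.7631)
u = -1 (u = -2 + 1 = -1)
Q(b) = -1 - 3/b (Q(b) = -6/6 - 3/b = -6*1/6 - 3/b = -1 - 3/b)
n = 2 (n = (-3 - 1*(-1))/(-1) = -(-3 + 1) = -1*(-2) = 2)
n*F = 2*(-24983/14170) = -24983/7085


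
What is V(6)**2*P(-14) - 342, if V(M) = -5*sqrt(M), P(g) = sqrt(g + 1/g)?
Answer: -342 + 75*I*sqrt(2758)/7 ≈ -342.0 + 562.68*I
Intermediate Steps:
V(6)**2*P(-14) - 342 = (-5*sqrt(6))**2*sqrt(-14 + 1/(-14)) - 342 = 150*sqrt(-14 - 1/14) - 342 = 150*sqrt(-197/14) - 342 = 150*(I*sqrt(2758)/14) - 342 = 75*I*sqrt(2758)/7 - 342 = -342 + 75*I*sqrt(2758)/7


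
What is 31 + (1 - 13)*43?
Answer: -485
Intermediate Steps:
31 + (1 - 13)*43 = 31 - 12*43 = 31 - 516 = -485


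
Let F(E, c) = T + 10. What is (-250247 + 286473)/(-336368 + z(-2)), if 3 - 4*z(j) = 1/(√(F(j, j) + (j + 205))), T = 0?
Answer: -10381824478722/96397773695423 + 36226*√213/96397773695423 ≈ -0.10770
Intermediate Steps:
F(E, c) = 10 (F(E, c) = 0 + 10 = 10)
z(j) = ¾ - 1/(4*√(215 + j)) (z(j) = ¾ - 1/(4*√(10 + (j + 205))) = ¾ - 1/(4*√(10 + (205 + j))) = ¾ - 1/(4*√(215 + j)))
(-250247 + 286473)/(-336368 + z(-2)) = (-250247 + 286473)/(-336368 + (¾ - 1/(4*√(215 - 2)))) = 36226/(-336368 + (¾ - √213/852)) = 36226/(-1345469/4 - √213/852)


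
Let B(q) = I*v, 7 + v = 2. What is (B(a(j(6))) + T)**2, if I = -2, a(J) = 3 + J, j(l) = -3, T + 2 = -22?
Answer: 196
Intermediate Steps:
T = -24 (T = -2 - 22 = -24)
v = -5 (v = -7 + 2 = -5)
B(q) = 10 (B(q) = -2*(-5) = 10)
(B(a(j(6))) + T)**2 = (10 - 24)**2 = (-14)**2 = 196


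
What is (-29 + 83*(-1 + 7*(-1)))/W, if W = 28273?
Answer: -99/4039 ≈ -0.024511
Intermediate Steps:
(-29 + 83*(-1 + 7*(-1)))/W = (-29 + 83*(-1 + 7*(-1)))/28273 = (-29 + 83*(-1 - 7))*(1/28273) = (-29 + 83*(-8))*(1/28273) = (-29 - 664)*(1/28273) = -693*1/28273 = -99/4039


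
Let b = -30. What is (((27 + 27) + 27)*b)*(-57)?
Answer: 138510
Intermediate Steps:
(((27 + 27) + 27)*b)*(-57) = (((27 + 27) + 27)*(-30))*(-57) = ((54 + 27)*(-30))*(-57) = (81*(-30))*(-57) = -2430*(-57) = 138510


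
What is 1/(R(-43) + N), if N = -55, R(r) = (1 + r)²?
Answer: 1/1709 ≈ 0.00058514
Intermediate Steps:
1/(R(-43) + N) = 1/((1 - 43)² - 55) = 1/((-42)² - 55) = 1/(1764 - 55) = 1/1709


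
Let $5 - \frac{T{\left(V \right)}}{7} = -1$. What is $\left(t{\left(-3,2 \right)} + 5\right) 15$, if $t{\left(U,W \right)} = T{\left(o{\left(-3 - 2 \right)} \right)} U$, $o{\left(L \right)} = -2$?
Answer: $-1815$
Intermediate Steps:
$T{\left(V \right)} = 42$ ($T{\left(V \right)} = 35 - -7 = 35 + 7 = 42$)
$t{\left(U,W \right)} = 42 U$
$\left(t{\left(-3,2 \right)} + 5\right) 15 = \left(42 \left(-3\right) + 5\right) 15 = \left(-126 + 5\right) 15 = \left(-121\right) 15 = -1815$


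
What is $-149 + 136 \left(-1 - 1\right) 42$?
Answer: $-11573$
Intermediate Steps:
$-149 + 136 \left(-1 - 1\right) 42 = -149 + 136 \left(\left(-2\right) 42\right) = -149 + 136 \left(-84\right) = -149 - 11424 = -11573$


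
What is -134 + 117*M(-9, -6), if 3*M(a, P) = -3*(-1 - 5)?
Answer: 568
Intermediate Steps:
M(a, P) = 6 (M(a, P) = (-3*(-1 - 5))/3 = (-3*(-6))/3 = (⅓)*18 = 6)
-134 + 117*M(-9, -6) = -134 + 117*6 = -134 + 702 = 568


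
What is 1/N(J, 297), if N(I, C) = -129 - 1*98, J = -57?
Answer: -1/227 ≈ -0.0044053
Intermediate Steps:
N(I, C) = -227 (N(I, C) = -129 - 98 = -227)
1/N(J, 297) = 1/(-227) = -1/227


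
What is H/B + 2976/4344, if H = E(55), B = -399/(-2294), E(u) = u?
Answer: 22886246/72219 ≈ 316.90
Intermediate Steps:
B = 399/2294 (B = -399*(-1/2294) = 399/2294 ≈ 0.17393)
H = 55
H/B + 2976/4344 = 55/(399/2294) + 2976/4344 = 55*(2294/399) + 2976*(1/4344) = 126170/399 + 124/181 = 22886246/72219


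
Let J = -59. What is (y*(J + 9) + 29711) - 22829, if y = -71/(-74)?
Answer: 252859/37 ≈ 6834.0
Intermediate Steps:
y = 71/74 (y = -71*(-1/74) = 71/74 ≈ 0.95946)
(y*(J + 9) + 29711) - 22829 = (71*(-59 + 9)/74 + 29711) - 22829 = ((71/74)*(-50) + 29711) - 22829 = (-1775/37 + 29711) - 22829 = 1097532/37 - 22829 = 252859/37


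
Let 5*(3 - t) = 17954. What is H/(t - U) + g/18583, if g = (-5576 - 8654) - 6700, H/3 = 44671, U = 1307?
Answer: -4321352905/151600114 ≈ -28.505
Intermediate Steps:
t = -17939/5 (t = 3 - ⅕*17954 = 3 - 17954/5 = -17939/5 ≈ -3587.8)
H = 134013 (H = 3*44671 = 134013)
g = -20930 (g = -14230 - 6700 = -20930)
H/(t - U) + g/18583 = 134013/(-17939/5 - 1*1307) - 20930/18583 = 134013/(-17939/5 - 1307) - 20930*1/18583 = 134013/(-24474/5) - 20930/18583 = 134013*(-5/24474) - 20930/18583 = -223355/8158 - 20930/18583 = -4321352905/151600114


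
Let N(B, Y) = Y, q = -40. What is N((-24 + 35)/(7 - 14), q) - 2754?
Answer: -2794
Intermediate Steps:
N((-24 + 35)/(7 - 14), q) - 2754 = -40 - 2754 = -2794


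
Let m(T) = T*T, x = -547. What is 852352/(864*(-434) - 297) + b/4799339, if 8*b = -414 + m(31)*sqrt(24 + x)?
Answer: -16362982462823/7204249378188 + 961*I*sqrt(523)/38394712 ≈ -2.2713 + 0.0005724*I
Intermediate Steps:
m(T) = T**2
b = -207/4 + 961*I*sqrt(523)/8 (b = (-414 + 31**2*sqrt(24 - 547))/8 = (-414 + 961*sqrt(-523))/8 = (-414 + 961*(I*sqrt(523)))/8 = (-414 + 961*I*sqrt(523))/8 = -207/4 + 961*I*sqrt(523)/8 ≈ -51.75 + 2747.2*I)
852352/(864*(-434) - 297) + b/4799339 = 852352/(864*(-434) - 297) + (-207/4 + 961*I*sqrt(523)/8)/4799339 = 852352/(-374976 - 297) + (-207/4 + 961*I*sqrt(523)/8)*(1/4799339) = 852352/(-375273) + (-207/19197356 + 961*I*sqrt(523)/38394712) = 852352*(-1/375273) + (-207/19197356 + 961*I*sqrt(523)/38394712) = -852352/375273 + (-207/19197356 + 961*I*sqrt(523)/38394712) = -16362982462823/7204249378188 + 961*I*sqrt(523)/38394712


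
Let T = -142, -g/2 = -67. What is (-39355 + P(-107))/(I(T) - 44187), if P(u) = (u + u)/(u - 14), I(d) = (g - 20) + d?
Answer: 4761741/5350015 ≈ 0.89004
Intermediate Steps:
g = 134 (g = -2*(-67) = 134)
I(d) = 114 + d (I(d) = (134 - 20) + d = 114 + d)
P(u) = 2*u/(-14 + u) (P(u) = (2*u)/(-14 + u) = 2*u/(-14 + u))
(-39355 + P(-107))/(I(T) - 44187) = (-39355 + 2*(-107)/(-14 - 107))/((114 - 142) - 44187) = (-39355 + 2*(-107)/(-121))/(-28 - 44187) = (-39355 + 2*(-107)*(-1/121))/(-44215) = (-39355 + 214/121)*(-1/44215) = -4761741/121*(-1/44215) = 4761741/5350015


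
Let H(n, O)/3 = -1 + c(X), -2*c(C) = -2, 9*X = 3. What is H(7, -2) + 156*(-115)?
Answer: -17940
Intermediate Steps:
X = 1/3 (X = (1/9)*3 = 1/3 ≈ 0.33333)
c(C) = 1 (c(C) = -1/2*(-2) = 1)
H(n, O) = 0 (H(n, O) = 3*(-1 + 1) = 3*0 = 0)
H(7, -2) + 156*(-115) = 0 + 156*(-115) = 0 - 17940 = -17940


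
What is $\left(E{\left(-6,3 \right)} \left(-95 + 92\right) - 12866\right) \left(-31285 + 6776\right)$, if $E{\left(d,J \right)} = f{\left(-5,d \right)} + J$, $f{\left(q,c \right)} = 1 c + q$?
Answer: $314744578$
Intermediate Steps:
$f{\left(q,c \right)} = c + q$
$E{\left(d,J \right)} = -5 + J + d$ ($E{\left(d,J \right)} = \left(d - 5\right) + J = \left(-5 + d\right) + J = -5 + J + d$)
$\left(E{\left(-6,3 \right)} \left(-95 + 92\right) - 12866\right) \left(-31285 + 6776\right) = \left(\left(-5 + 3 - 6\right) \left(-95 + 92\right) - 12866\right) \left(-31285 + 6776\right) = \left(\left(-8\right) \left(-3\right) - 12866\right) \left(-24509\right) = \left(24 - 12866\right) \left(-24509\right) = \left(-12842\right) \left(-24509\right) = 314744578$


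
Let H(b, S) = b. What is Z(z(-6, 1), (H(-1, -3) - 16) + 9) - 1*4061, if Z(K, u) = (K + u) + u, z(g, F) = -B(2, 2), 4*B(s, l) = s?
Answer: -8155/2 ≈ -4077.5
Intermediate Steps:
B(s, l) = s/4
z(g, F) = -½ (z(g, F) = -2/4 = -1*½ = -½)
Z(K, u) = K + 2*u
Z(z(-6, 1), (H(-1, -3) - 16) + 9) - 1*4061 = (-½ + 2*((-1 - 16) + 9)) - 1*4061 = (-½ + 2*(-17 + 9)) - 4061 = (-½ + 2*(-8)) - 4061 = (-½ - 16) - 4061 = -33/2 - 4061 = -8155/2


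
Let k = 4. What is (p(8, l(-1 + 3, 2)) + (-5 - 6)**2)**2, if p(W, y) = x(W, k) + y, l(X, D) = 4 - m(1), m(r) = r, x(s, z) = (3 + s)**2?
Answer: 60025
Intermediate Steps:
l(X, D) = 3 (l(X, D) = 4 - 1*1 = 4 - 1 = 3)
p(W, y) = y + (3 + W)**2 (p(W, y) = (3 + W)**2 + y = y + (3 + W)**2)
(p(8, l(-1 + 3, 2)) + (-5 - 6)**2)**2 = ((3 + (3 + 8)**2) + (-5 - 6)**2)**2 = ((3 + 11**2) + (-11)**2)**2 = ((3 + 121) + 121)**2 = (124 + 121)**2 = 245**2 = 60025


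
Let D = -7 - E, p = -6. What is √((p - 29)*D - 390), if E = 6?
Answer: √65 ≈ 8.0623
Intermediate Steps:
D = -13 (D = -7 - 1*6 = -7 - 6 = -13)
√((p - 29)*D - 390) = √((-6 - 29)*(-13) - 390) = √(-35*(-13) - 390) = √(455 - 390) = √65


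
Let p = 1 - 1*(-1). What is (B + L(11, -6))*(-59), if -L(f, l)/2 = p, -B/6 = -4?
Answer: -1180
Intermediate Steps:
B = 24 (B = -6*(-4) = 24)
p = 2 (p = 1 + 1 = 2)
L(f, l) = -4 (L(f, l) = -2*2 = -4)
(B + L(11, -6))*(-59) = (24 - 4)*(-59) = 20*(-59) = -1180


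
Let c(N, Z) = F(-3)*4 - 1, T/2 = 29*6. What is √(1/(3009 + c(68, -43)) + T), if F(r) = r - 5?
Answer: √192630714/744 ≈ 18.655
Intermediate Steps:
F(r) = -5 + r
T = 348 (T = 2*(29*6) = 2*174 = 348)
c(N, Z) = -33 (c(N, Z) = (-5 - 3)*4 - 1 = -8*4 - 1 = -32 - 1 = -33)
√(1/(3009 + c(68, -43)) + T) = √(1/(3009 - 33) + 348) = √(1/2976 + 348) = √(1035649/2976) = √192630714/744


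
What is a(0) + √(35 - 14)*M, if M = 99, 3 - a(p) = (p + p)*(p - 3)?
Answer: 3 + 99*√21 ≈ 456.67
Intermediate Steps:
a(p) = 3 - 2*p*(-3 + p) (a(p) = 3 - (p + p)*(p - 3) = 3 - 2*p*(-3 + p))
a(0) + √(35 - 14)*M = (3 - 2*0² + 6*0) + √(35 - 14)*99 = (3 - 2*0 + 0) + √21*99 = (3 + 0 + 0) + 99*√21 = 3 + 99*√21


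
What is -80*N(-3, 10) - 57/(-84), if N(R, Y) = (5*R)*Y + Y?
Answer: 313619/28 ≈ 11201.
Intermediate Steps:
N(R, Y) = Y + 5*R*Y (N(R, Y) = 5*R*Y + Y = Y + 5*R*Y)
-80*N(-3, 10) - 57/(-84) = -800*(1 + 5*(-3)) - 57/(-84) = -800*(1 - 15) - 57*(-1/84) = -800*(-14) + 19/28 = -80*(-140) + 19/28 = 11200 + 19/28 = 313619/28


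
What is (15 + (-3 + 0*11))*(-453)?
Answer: -5436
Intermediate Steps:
(15 + (-3 + 0*11))*(-453) = (15 + (-3 + 0))*(-453) = (15 - 3)*(-453) = 12*(-453) = -5436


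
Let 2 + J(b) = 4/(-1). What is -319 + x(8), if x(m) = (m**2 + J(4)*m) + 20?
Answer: -283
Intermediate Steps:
J(b) = -6 (J(b) = -2 + 4/(-1) = -2 + 4*(-1) = -2 - 4 = -6)
x(m) = 20 + m**2 - 6*m (x(m) = (m**2 - 6*m) + 20 = 20 + m**2 - 6*m)
-319 + x(8) = -319 + (20 + 8**2 - 6*8) = -319 + (20 + 64 - 48) = -319 + 36 = -283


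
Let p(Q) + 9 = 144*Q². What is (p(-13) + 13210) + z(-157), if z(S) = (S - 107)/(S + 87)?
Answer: 1313927/35 ≈ 37541.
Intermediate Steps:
z(S) = (-107 + S)/(87 + S)
p(Q) = -9 + 144*Q²
(p(-13) + 13210) + z(-157) = ((-9 + 144*(-13)²) + 13210) + (-107 - 157)/(87 - 157) = ((-9 + 144*169) + 13210) - 264/(-70) = ((-9 + 24336) + 13210) - 1/70*(-264) = (24327 + 13210) + 132/35 = 37537 + 132/35 = 1313927/35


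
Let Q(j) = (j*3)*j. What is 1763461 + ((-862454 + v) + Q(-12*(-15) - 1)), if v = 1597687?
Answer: 2594817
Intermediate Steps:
Q(j) = 3*j² (Q(j) = (3*j)*j = 3*j²)
1763461 + ((-862454 + v) + Q(-12*(-15) - 1)) = 1763461 + ((-862454 + 1597687) + 3*(-12*(-15) - 1)²) = 1763461 + (735233 + 3*(180 - 1)²) = 1763461 + (735233 + 3*179²) = 1763461 + (735233 + 3*32041) = 1763461 + (735233 + 96123) = 1763461 + 831356 = 2594817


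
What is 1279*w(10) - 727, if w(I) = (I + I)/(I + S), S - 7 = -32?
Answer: -7297/3 ≈ -2432.3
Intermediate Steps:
S = -25 (S = 7 - 32 = -25)
w(I) = 2*I/(-25 + I) (w(I) = (I + I)/(I - 25) = (2*I)/(-25 + I) = 2*I/(-25 + I))
1279*w(10) - 727 = 1279*(2*10/(-25 + 10)) - 727 = 1279*(2*10/(-15)) - 727 = 1279*(2*10*(-1/15)) - 727 = 1279*(-4/3) - 727 = -5116/3 - 727 = -7297/3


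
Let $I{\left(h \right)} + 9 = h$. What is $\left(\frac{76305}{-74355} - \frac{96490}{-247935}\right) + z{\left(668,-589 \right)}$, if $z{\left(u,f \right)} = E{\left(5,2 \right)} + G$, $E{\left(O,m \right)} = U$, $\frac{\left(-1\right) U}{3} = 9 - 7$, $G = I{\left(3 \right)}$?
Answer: $- \frac{3106221991}{245802759} \approx -12.637$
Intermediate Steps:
$I{\left(h \right)} = -9 + h$
$G = -6$ ($G = -9 + 3 = -6$)
$U = -6$ ($U = - 3 \left(9 - 7\right) = \left(-3\right) 2 = -6$)
$E{\left(O,m \right)} = -6$
$z{\left(u,f \right)} = -12$ ($z{\left(u,f \right)} = -6 - 6 = -12$)
$\left(\frac{76305}{-74355} - \frac{96490}{-247935}\right) + z{\left(668,-589 \right)} = \left(\frac{76305}{-74355} - \frac{96490}{-247935}\right) - 12 = \left(76305 \left(- \frac{1}{74355}\right) - - \frac{19298}{49587}\right) - 12 = \left(- \frac{5087}{4957} + \frac{19298}{49587}\right) - 12 = - \frac{156588883}{245802759} - 12 = - \frac{3106221991}{245802759}$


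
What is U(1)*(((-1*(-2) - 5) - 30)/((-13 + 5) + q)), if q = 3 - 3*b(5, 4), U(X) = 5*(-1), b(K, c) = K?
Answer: -33/4 ≈ -8.2500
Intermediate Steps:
U(X) = -5
q = -12 (q = 3 - 3*5 = 3 - 15 = -12)
U(1)*(((-1*(-2) - 5) - 30)/((-13 + 5) + q)) = -5*((-1*(-2) - 5) - 30)/((-13 + 5) - 12) = -5*((2 - 5) - 30)/(-8 - 12) = -5*(-3 - 30)/(-20) = -(-165)*(-1)/20 = -5*33/20 = -33/4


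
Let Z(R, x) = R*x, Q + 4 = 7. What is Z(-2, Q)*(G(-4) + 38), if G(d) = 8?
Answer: -276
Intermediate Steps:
Q = 3 (Q = -4 + 7 = 3)
Z(-2, Q)*(G(-4) + 38) = (-2*3)*(8 + 38) = -6*46 = -276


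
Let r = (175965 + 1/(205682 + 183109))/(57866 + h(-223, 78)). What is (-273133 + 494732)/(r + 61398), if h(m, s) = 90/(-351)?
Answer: 1246365865086321/345345247412521 ≈ 3.6090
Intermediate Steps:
h(m, s) = -10/39 (h(m, s) = 90*(-1/351) = -10/39)
r = 17103402079/5624420079 (r = (175965 + 1/(205682 + 183109))/(57866 - 10/39) = (175965 + 1/388791)/(2256764/39) = (175965 + 1/388791)*(39/2256764) = (68413608316/388791)*(39/2256764) = 17103402079/5624420079 ≈ 3.0409)
(-273133 + 494732)/(r + 61398) = (-273133 + 494732)/(17103402079/5624420079 + 61398) = 221599/(345345247412521/5624420079) = 221599*(5624420079/345345247412521) = 1246365865086321/345345247412521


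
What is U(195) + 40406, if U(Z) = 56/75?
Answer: 3030506/75 ≈ 40407.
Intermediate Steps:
U(Z) = 56/75 (U(Z) = 56*(1/75) = 56/75)
U(195) + 40406 = 56/75 + 40406 = 3030506/75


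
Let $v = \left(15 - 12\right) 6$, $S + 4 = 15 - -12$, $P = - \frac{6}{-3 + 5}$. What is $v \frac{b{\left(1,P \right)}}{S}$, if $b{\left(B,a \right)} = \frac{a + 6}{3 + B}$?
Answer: $\frac{27}{46} \approx 0.58696$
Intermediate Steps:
$P = -3$ ($P = - \frac{6}{2} = \left(-6\right) \frac{1}{2} = -3$)
$b{\left(B,a \right)} = \frac{6 + a}{3 + B}$
$S = 23$ ($S = -4 + \left(15 - -12\right) = -4 + \left(15 + 12\right) = -4 + 27 = 23$)
$v = 18$ ($v = 3 \cdot 6 = 18$)
$v \frac{b{\left(1,P \right)}}{S} = 18 \frac{\frac{1}{3 + 1} \left(6 - 3\right)}{23} = 18 \cdot \frac{1}{4} \cdot 3 \cdot \frac{1}{23} = 18 \cdot \frac{3}{4} \cdot \frac{1}{23} = 18 \cdot \frac{3}{92} = \frac{27}{46}$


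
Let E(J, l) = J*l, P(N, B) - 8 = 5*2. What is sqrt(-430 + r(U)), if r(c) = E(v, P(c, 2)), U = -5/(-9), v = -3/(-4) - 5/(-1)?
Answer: I*sqrt(1306)/2 ≈ 18.069*I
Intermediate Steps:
P(N, B) = 18 (P(N, B) = 8 + 5*2 = 8 + 10 = 18)
v = 23/4 (v = -3*(-1/4) - 5*(-1) = 3/4 + 5 = 23/4 ≈ 5.7500)
U = 5/9 (U = -5*(-1/9) = 5/9 ≈ 0.55556)
r(c) = 207/2 (r(c) = (23/4)*18 = 207/2)
sqrt(-430 + r(U)) = sqrt(-430 + 207/2) = sqrt(-653/2) = I*sqrt(1306)/2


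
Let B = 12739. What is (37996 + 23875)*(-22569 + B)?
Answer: -608191930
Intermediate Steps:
(37996 + 23875)*(-22569 + B) = (37996 + 23875)*(-22569 + 12739) = 61871*(-9830) = -608191930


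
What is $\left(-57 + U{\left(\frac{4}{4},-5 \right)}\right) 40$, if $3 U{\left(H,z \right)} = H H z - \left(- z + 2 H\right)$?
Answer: $-2440$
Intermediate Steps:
$U{\left(H,z \right)} = - \frac{2 H}{3} + \frac{z}{3} + \frac{z H^{2}}{3}$ ($U{\left(H,z \right)} = \frac{H H z - \left(- z + 2 H\right)}{3} = \frac{H^{2} z - \left(- z + 2 H\right)}{3} = \frac{z H^{2} - \left(- z + 2 H\right)}{3} = \frac{z - 2 H + z H^{2}}{3} = - \frac{2 H}{3} + \frac{z}{3} + \frac{z H^{2}}{3}$)
$\left(-57 + U{\left(\frac{4}{4},-5 \right)}\right) 40 = \left(-57 + \left(- \frac{2 \cdot \frac{4}{4}}{3} + \frac{1}{3} \left(-5\right) + \frac{1}{3} \left(-5\right) \left(\frac{4}{4}\right)^{2}\right)\right) 40 = \left(-57 - \left(\frac{5}{3} + \frac{5 \cdot 1^{2}}{3} + \frac{2}{3} \cdot 4 \cdot \frac{1}{4}\right)\right) 40 = \left(-57 - \left(\frac{7}{3} + \frac{5}{3}\right)\right) 40 = \left(-57 - 4\right) 40 = \left(-61\right) 40 = -2440$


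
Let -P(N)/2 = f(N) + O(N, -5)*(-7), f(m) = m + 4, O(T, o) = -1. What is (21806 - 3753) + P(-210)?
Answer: 18451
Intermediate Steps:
f(m) = 4 + m
P(N) = -22 - 2*N (P(N) = -2*((4 + N) - 1*(-7)) = -2*((4 + N) + 7) = -2*(11 + N) = -22 - 2*N)
(21806 - 3753) + P(-210) = (21806 - 3753) + (-22 - 2*(-210)) = 18053 + (-22 + 420) = 18053 + 398 = 18451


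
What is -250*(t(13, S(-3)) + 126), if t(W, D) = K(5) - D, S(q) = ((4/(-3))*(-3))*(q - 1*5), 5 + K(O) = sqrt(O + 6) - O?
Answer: -37000 - 250*sqrt(11) ≈ -37829.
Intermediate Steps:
K(O) = -5 + sqrt(6 + O) - O (K(O) = -5 + (sqrt(O + 6) - O) = -5 + (sqrt(6 + O) - O) = -5 + sqrt(6 + O) - O)
S(q) = -20 + 4*q (S(q) = ((4*(-1/3))*(-3))*(q - 5) = (-4/3*(-3))*(-5 + q) = 4*(-5 + q) = -20 + 4*q)
t(W, D) = -10 + sqrt(11) - D (t(W, D) = (-5 + sqrt(6 + 5) - 1*5) - D = (-5 + sqrt(11) - 5) - D = (-10 + sqrt(11)) - D = -10 + sqrt(11) - D)
-250*(t(13, S(-3)) + 126) = -250*((-10 + sqrt(11) - (-20 + 4*(-3))) + 126) = -250*((-10 + sqrt(11) - (-20 - 12)) + 126) = -250*((-10 + sqrt(11) - 1*(-32)) + 126) = -250*((-10 + sqrt(11) + 32) + 126) = -250*((22 + sqrt(11)) + 126) = -250*(148 + sqrt(11)) = -37000 - 250*sqrt(11)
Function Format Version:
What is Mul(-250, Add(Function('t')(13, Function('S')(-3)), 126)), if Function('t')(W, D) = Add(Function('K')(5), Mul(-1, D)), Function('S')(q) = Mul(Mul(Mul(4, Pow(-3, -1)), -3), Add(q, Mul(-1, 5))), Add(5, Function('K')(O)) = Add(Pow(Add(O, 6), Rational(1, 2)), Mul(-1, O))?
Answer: Add(-37000, Mul(-250, Pow(11, Rational(1, 2)))) ≈ -37829.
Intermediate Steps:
Function('K')(O) = Add(-5, Pow(Add(6, O), Rational(1, 2)), Mul(-1, O)) (Function('K')(O) = Add(-5, Add(Pow(Add(O, 6), Rational(1, 2)), Mul(-1, O))) = Add(-5, Add(Pow(Add(6, O), Rational(1, 2)), Mul(-1, O))) = Add(-5, Pow(Add(6, O), Rational(1, 2)), Mul(-1, O)))
Function('S')(q) = Add(-20, Mul(4, q)) (Function('S')(q) = Mul(Mul(Mul(4, Rational(-1, 3)), -3), Add(q, -5)) = Mul(Mul(Rational(-4, 3), -3), Add(-5, q)) = Mul(4, Add(-5, q)) = Add(-20, Mul(4, q)))
Function('t')(W, D) = Add(-10, Pow(11, Rational(1, 2)), Mul(-1, D)) (Function('t')(W, D) = Add(Add(-5, Pow(Add(6, 5), Rational(1, 2)), Mul(-1, 5)), Mul(-1, D)) = Add(Add(-5, Pow(11, Rational(1, 2)), -5), Mul(-1, D)) = Add(Add(-10, Pow(11, Rational(1, 2))), Mul(-1, D)) = Add(-10, Pow(11, Rational(1, 2)), Mul(-1, D)))
Mul(-250, Add(Function('t')(13, Function('S')(-3)), 126)) = Mul(-250, Add(Add(-10, Pow(11, Rational(1, 2)), Mul(-1, Add(-20, Mul(4, -3)))), 126)) = Mul(-250, Add(Add(-10, Pow(11, Rational(1, 2)), Mul(-1, Add(-20, -12))), 126)) = Mul(-250, Add(Add(-10, Pow(11, Rational(1, 2)), Mul(-1, -32)), 126)) = Mul(-250, Add(Add(-10, Pow(11, Rational(1, 2)), 32), 126)) = Mul(-250, Add(Add(22, Pow(11, Rational(1, 2))), 126)) = Mul(-250, Add(148, Pow(11, Rational(1, 2)))) = Add(-37000, Mul(-250, Pow(11, Rational(1, 2))))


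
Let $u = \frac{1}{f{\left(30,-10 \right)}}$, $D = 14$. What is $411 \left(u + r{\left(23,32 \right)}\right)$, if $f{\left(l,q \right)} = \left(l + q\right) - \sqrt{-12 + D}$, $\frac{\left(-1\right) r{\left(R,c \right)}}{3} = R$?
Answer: $- \frac{5639331}{199} + \frac{411 \sqrt{2}}{398} \approx -28337.0$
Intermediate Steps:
$r{\left(R,c \right)} = - 3 R$
$f{\left(l,q \right)} = l + q - \sqrt{2}$ ($f{\left(l,q \right)} = \left(l + q\right) - \sqrt{-12 + 14} = \left(l + q\right) - \sqrt{2} = l + q - \sqrt{2}$)
$u = \frac{1}{20 - \sqrt{2}}$ ($u = \frac{1}{30 - 10 - \sqrt{2}} = \frac{1}{20 - \sqrt{2}} \approx 0.053805$)
$411 \left(u + r{\left(23,32 \right)}\right) = 411 \left(\left(\frac{10}{199} + \frac{\sqrt{2}}{398}\right) - 69\right) = 411 \left(- \frac{13721}{199} + \frac{\sqrt{2}}{398}\right) = - \frac{5639331}{199} + \frac{411 \sqrt{2}}{398}$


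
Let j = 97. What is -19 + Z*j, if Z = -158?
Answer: -15345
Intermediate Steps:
-19 + Z*j = -19 - 158*97 = -19 - 15326 = -15345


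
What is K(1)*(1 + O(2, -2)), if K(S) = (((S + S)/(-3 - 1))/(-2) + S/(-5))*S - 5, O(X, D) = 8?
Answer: -891/20 ≈ -44.550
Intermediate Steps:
K(S) = -5 + S²/20 (K(S) = (((2*S)/(-4))*(-½) + S*(-⅕))*S - 5 = (((2*S)*(-¼))*(-½) - S/5)*S - 5 = (-S/2*(-½) - S/5)*S - 5 = (S/4 - S/5)*S - 5 = (S/20)*S - 5 = S²/20 - 5 = -5 + S²/20)
K(1)*(1 + O(2, -2)) = (-5 + (1/20)*1²)*(1 + 8) = (-5 + (1/20)*1)*9 = (-5 + 1/20)*9 = -99/20*9 = -891/20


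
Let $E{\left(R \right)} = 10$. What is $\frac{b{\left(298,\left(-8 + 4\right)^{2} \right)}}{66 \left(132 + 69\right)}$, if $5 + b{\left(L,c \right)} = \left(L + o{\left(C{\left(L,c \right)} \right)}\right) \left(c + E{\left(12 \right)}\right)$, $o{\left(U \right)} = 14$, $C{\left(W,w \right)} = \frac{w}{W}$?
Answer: $\frac{11}{18} \approx 0.61111$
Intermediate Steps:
$b{\left(L,c \right)} = -5 + \left(10 + c\right) \left(14 + L\right)$ ($b{\left(L,c \right)} = -5 + \left(L + 14\right) \left(c + 10\right) = -5 + \left(14 + L\right) \left(10 + c\right) = -5 + \left(10 + c\right) \left(14 + L\right)$)
$\frac{b{\left(298,\left(-8 + 4\right)^{2} \right)}}{66 \left(132 + 69\right)} = \frac{135 + 10 \cdot 298 + 14 \left(-8 + 4\right)^{2} + 298 \left(-8 + 4\right)^{2}}{66 \left(132 + 69\right)} = \frac{135 + 2980 + 14 \left(-4\right)^{2} + 298 \left(-4\right)^{2}}{66 \cdot 201} = \frac{135 + 2980 + 14 \cdot 16 + 298 \cdot 16}{13266} = \left(135 + 2980 + 224 + 4768\right) \frac{1}{13266} = 8107 \cdot \frac{1}{13266} = \frac{11}{18}$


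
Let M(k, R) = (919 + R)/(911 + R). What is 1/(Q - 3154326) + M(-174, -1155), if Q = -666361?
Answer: 225420472/233061907 ≈ 0.96721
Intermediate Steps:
M(k, R) = (919 + R)/(911 + R)
1/(Q - 3154326) + M(-174, -1155) = 1/(-666361 - 3154326) + (919 - 1155)/(911 - 1155) = 1/(-3820687) - 236/(-244) = -1/3820687 - 1/244*(-236) = -1/3820687 + 59/61 = 225420472/233061907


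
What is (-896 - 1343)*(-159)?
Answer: 356001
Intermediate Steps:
(-896 - 1343)*(-159) = -2239*(-159) = 356001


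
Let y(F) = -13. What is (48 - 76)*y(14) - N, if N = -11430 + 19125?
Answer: -7331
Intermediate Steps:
N = 7695
(48 - 76)*y(14) - N = (48 - 76)*(-13) - 1*7695 = -28*(-13) - 7695 = 364 - 7695 = -7331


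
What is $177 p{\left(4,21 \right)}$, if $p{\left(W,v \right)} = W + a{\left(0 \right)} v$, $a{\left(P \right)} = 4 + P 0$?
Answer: $15576$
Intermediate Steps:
$a{\left(P \right)} = 4$ ($a{\left(P \right)} = 4 + 0 = 4$)
$p{\left(W,v \right)} = W + 4 v$
$177 p{\left(4,21 \right)} = 177 \left(4 + 4 \cdot 21\right) = 177 \left(4 + 84\right) = 177 \cdot 88 = 15576$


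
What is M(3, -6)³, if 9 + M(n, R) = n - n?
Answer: -729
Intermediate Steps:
M(n, R) = -9 (M(n, R) = -9 + (n - n) = -9 + 0 = -9)
M(3, -6)³ = (-9)³ = -729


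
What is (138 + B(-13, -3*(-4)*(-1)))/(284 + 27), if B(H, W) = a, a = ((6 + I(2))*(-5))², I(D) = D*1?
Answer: 1738/311 ≈ 5.5884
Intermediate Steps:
I(D) = D
a = 1600 (a = ((6 + 2)*(-5))² = (8*(-5))² = (-40)² = 1600)
B(H, W) = 1600
(138 + B(-13, -3*(-4)*(-1)))/(284 + 27) = (138 + 1600)/(284 + 27) = 1738/311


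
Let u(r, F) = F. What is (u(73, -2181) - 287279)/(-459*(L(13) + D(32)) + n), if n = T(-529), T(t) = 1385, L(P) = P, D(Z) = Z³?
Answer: 144730/7522547 ≈ 0.019239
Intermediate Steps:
n = 1385
(u(73, -2181) - 287279)/(-459*(L(13) + D(32)) + n) = (-2181 - 287279)/(-459*(13 + 32³) + 1385) = -289460/(-459*(13 + 32768) + 1385) = -289460/(-459*32781 + 1385) = -289460/(-15046479 + 1385) = -289460/(-15045094) = -289460*(-1/15045094) = 144730/7522547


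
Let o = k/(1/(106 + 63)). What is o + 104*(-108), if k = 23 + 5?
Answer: -6500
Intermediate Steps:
k = 28
o = 4732 (o = 28/(1/(106 + 63)) = 28/(1/169) = 28*169 = 4732)
o + 104*(-108) = 4732 + 104*(-108) = 4732 - 11232 = -6500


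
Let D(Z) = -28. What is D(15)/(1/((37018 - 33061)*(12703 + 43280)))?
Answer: -6202692468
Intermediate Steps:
D(15)/(1/((37018 - 33061)*(12703 + 43280))) = -28*(37018 - 33061)*(12703 + 43280) = -28*3957*55983 = -28/(1/221524731) = -28/1/221524731 = -28*221524731 = -6202692468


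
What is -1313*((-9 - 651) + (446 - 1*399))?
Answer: 804869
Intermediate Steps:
-1313*((-9 - 651) + (446 - 1*399)) = -1313*(-660 + (446 - 399)) = -1313*(-660 + 47) = -1313*(-613) = 804869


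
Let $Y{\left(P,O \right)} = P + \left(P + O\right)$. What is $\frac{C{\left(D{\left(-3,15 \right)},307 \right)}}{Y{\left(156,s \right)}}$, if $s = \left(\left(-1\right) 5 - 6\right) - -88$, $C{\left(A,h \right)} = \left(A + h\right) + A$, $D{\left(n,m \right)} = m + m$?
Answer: $\frac{367}{389} \approx 0.94345$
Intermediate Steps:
$D{\left(n,m \right)} = 2 m$
$C{\left(A,h \right)} = h + 2 A$
$s = 77$ ($s = \left(-5 - 6\right) + 88 = -11 + 88 = 77$)
$Y{\left(P,O \right)} = O + 2 P$ ($Y{\left(P,O \right)} = P + \left(O + P\right) = O + 2 P$)
$\frac{C{\left(D{\left(-3,15 \right)},307 \right)}}{Y{\left(156,s \right)}} = \frac{307 + 2 \cdot 2 \cdot 15}{77 + 2 \cdot 156} = \frac{307 + 2 \cdot 30}{77 + 312} = \frac{307 + 60}{389} = 367 \cdot \frac{1}{389} = \frac{367}{389}$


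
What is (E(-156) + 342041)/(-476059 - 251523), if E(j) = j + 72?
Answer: -341957/727582 ≈ -0.46999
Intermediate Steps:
E(j) = 72 + j
(E(-156) + 342041)/(-476059 - 251523) = ((72 - 156) + 342041)/(-476059 - 251523) = (-84 + 342041)/(-727582) = 341957*(-1/727582) = -341957/727582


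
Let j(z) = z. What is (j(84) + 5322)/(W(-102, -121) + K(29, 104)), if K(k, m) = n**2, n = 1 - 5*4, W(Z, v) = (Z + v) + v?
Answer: 318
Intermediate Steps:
W(Z, v) = Z + 2*v
n = -19 (n = 1 - 20 = -19)
K(k, m) = 361 (K(k, m) = (-19)**2 = 361)
(j(84) + 5322)/(W(-102, -121) + K(29, 104)) = (84 + 5322)/((-102 + 2*(-121)) + 361) = 5406/((-102 - 242) + 361) = 5406/(-344 + 361) = 5406/17 = 5406*(1/17) = 318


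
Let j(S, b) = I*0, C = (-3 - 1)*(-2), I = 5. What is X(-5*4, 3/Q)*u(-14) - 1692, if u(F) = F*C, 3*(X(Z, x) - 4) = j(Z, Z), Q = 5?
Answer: -2140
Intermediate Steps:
C = 8 (C = -4*(-2) = 8)
j(S, b) = 0 (j(S, b) = 5*0 = 0)
X(Z, x) = 4 (X(Z, x) = 4 + (1/3)*0 = 4 + 0 = 4)
u(F) = 8*F (u(F) = F*8 = 8*F)
X(-5*4, 3/Q)*u(-14) - 1692 = 4*(8*(-14)) - 1692 = 4*(-112) - 1692 = -448 - 1692 = -2140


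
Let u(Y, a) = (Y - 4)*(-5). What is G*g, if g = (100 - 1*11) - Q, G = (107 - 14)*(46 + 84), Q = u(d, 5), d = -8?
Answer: 350610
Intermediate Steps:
u(Y, a) = 20 - 5*Y (u(Y, a) = (-4 + Y)*(-5) = 20 - 5*Y)
Q = 60 (Q = 20 - 5*(-8) = 20 + 40 = 60)
G = 12090 (G = 93*130 = 12090)
g = 29 (g = (100 - 1*11) - 1*60 = (100 - 11) - 60 = 89 - 60 = 29)
G*g = 12090*29 = 350610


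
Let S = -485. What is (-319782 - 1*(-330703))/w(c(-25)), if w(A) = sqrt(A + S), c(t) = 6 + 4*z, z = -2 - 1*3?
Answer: -10921*I*sqrt(499)/499 ≈ -488.89*I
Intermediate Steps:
z = -5 (z = -2 - 3 = -5)
c(t) = -14 (c(t) = 6 + 4*(-5) = 6 - 20 = -14)
w(A) = sqrt(-485 + A) (w(A) = sqrt(A - 485) = sqrt(-485 + A))
(-319782 - 1*(-330703))/w(c(-25)) = (-319782 - 1*(-330703))/(sqrt(-485 - 14)) = (-319782 + 330703)/(sqrt(-499)) = 10921/((I*sqrt(499))) = 10921*(-I*sqrt(499)/499) = -10921*I*sqrt(499)/499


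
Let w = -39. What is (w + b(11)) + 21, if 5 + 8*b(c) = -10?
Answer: -159/8 ≈ -19.875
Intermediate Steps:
b(c) = -15/8 (b(c) = -5/8 + (⅛)*(-10) = -5/8 - 5/4 = -15/8)
(w + b(11)) + 21 = (-39 - 15/8) + 21 = -327/8 + 21 = -159/8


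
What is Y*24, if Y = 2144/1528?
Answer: 6432/191 ≈ 33.675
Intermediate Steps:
Y = 268/191 (Y = 2144*(1/1528) = 268/191 ≈ 1.4031)
Y*24 = (268/191)*24 = 6432/191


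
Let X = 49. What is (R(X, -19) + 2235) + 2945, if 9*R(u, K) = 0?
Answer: 5180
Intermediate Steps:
R(u, K) = 0 (R(u, K) = (⅑)*0 = 0)
(R(X, -19) + 2235) + 2945 = (0 + 2235) + 2945 = 2235 + 2945 = 5180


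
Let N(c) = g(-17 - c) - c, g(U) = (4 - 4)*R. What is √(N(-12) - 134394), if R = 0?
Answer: I*√134382 ≈ 366.58*I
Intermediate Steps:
g(U) = 0 (g(U) = (4 - 4)*0 = 0*0 = 0)
N(c) = -c (N(c) = 0 - c = -c)
√(N(-12) - 134394) = √(-1*(-12) - 134394) = √(12 - 134394) = √(-134382) = I*√134382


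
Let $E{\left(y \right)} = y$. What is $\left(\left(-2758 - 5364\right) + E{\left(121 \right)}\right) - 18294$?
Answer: $-26295$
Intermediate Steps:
$\left(\left(-2758 - 5364\right) + E{\left(121 \right)}\right) - 18294 = \left(\left(-2758 - 5364\right) + 121\right) - 18294 = \left(-8122 + 121\right) - 18294 = -8001 - 18294 = -26295$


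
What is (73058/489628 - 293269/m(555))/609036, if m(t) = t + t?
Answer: -4484738111/10343849914215 ≈ -0.00043357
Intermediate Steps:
m(t) = 2*t
(73058/489628 - 293269/m(555))/609036 = (73058/489628 - 293269/(2*555))/609036 = (73058*(1/489628) - 293269/1110)*(1/609036) = (36529/244814 - 293269*1/1110)*(1/609036) = (36529/244814 - 293269/1110)*(1/609036) = -17938952444/67935885*1/609036 = -4484738111/10343849914215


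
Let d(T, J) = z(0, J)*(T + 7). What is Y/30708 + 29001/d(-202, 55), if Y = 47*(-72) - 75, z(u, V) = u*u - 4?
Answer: 6165727/166335 ≈ 37.068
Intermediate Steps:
z(u, V) = -4 + u**2 (z(u, V) = u**2 - 4 = -4 + u**2)
Y = -3459 (Y = -3384 - 75 = -3459)
d(T, J) = -28 - 4*T (d(T, J) = (-4 + 0**2)*(T + 7) = (-4 + 0)*(7 + T) = -4*(7 + T) = -28 - 4*T)
Y/30708 + 29001/d(-202, 55) = -3459/30708 + 29001/(-28 - 4*(-202)) = -3459*1/30708 + 29001/(-28 + 808) = -1153/10236 + 29001/780 = -1153/10236 + 29001*(1/780) = -1153/10236 + 9667/260 = 6165727/166335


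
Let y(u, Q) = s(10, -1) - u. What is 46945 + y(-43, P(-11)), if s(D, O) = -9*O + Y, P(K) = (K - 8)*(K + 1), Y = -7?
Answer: 46990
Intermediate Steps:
P(K) = (1 + K)*(-8 + K) (P(K) = (-8 + K)*(1 + K) = (1 + K)*(-8 + K))
s(D, O) = -7 - 9*O (s(D, O) = -9*O - 7 = -7 - 9*O)
y(u, Q) = 2 - u (y(u, Q) = (-7 - 9*(-1)) - u = (-7 + 9) - u = 2 - u)
46945 + y(-43, P(-11)) = 46945 + (2 - 1*(-43)) = 46945 + (2 + 43) = 46945 + 45 = 46990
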